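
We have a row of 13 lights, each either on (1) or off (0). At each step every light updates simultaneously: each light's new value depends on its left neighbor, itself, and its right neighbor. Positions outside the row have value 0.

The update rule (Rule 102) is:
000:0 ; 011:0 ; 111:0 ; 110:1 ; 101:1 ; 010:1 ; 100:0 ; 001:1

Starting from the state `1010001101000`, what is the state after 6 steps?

1100101001000

1110010111000
0010111001000
0111001011000
1001011101000
1011100111000
1100101001000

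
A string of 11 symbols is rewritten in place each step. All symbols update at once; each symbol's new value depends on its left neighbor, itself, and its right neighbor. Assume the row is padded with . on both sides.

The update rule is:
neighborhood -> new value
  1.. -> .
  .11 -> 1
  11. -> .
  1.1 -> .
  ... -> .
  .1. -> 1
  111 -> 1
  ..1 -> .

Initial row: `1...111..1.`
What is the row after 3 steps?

1...11...1.
1...1....1.
1...1....1.

1...1....1.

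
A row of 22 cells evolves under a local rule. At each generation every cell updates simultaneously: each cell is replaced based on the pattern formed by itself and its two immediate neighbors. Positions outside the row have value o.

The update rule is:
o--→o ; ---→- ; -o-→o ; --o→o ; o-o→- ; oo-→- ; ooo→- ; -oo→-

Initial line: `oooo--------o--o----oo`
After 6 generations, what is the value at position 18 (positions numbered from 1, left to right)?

o

generation 1: ----o------oooooo--o--
generation 2: o--ooo----o------ooooo
generation 3: -oo---o--ooo----o-----
generation 4: ---o-oooo---o--ooo---o
generation 5: o-oo-----o-oooo---o-o-
generation 6: ----o---oo-----o-oo-o-
position 18 holds o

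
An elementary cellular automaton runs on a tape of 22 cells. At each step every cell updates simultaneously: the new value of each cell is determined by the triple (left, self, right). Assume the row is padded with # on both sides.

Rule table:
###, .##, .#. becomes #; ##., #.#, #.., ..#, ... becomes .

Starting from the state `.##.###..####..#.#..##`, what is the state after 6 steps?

.#..#....#.....#.#..##

.#..##...###...#.#..##
.#..#....##....#.#..##
.#..#....#.....#.#..##
.#..#....#.....#.#..##  (fixed point — unchanged through step 6)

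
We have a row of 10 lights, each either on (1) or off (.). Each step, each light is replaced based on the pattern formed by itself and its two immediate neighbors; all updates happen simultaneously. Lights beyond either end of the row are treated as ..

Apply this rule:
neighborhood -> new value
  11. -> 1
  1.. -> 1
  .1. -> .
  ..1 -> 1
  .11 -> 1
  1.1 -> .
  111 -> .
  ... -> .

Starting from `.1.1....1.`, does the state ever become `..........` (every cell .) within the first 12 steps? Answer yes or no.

1...1..1.1
.1.1.11...
1....111..
.1..11.11.
1.1111.111
..1..1.1.1
.1.11.....
1..111....
.111.11...
11.1.111..
11...1.11.
111.1..111
step 12 is 111.1..111, still not uniform .

no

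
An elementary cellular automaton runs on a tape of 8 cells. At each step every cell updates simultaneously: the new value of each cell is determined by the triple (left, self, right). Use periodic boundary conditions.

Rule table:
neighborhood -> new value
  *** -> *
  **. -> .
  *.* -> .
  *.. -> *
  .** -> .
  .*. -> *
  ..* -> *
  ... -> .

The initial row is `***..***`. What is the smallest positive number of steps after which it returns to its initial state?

4

**.**.**
*......*
.*....*.
***..***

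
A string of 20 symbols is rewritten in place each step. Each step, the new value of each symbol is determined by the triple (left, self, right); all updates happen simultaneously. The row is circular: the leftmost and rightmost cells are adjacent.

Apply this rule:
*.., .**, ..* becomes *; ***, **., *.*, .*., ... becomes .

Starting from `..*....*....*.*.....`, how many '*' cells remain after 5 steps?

6

.*.*..*.*..*...*....
*...**...**.*.*.*...
.*.**.*.**.......*.*
...*....*.*.....*...
..*.*..*...*...*.*..
count of *: 6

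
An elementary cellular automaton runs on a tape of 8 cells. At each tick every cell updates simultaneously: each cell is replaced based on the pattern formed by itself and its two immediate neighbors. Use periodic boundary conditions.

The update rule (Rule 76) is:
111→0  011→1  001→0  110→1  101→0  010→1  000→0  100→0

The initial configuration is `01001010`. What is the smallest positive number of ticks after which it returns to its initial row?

1

01001010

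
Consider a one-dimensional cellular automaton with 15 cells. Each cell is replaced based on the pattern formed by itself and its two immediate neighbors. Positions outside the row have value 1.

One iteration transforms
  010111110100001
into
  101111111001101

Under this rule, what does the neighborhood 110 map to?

At position 7 the neighborhood is 110; the next row has 1 there.

1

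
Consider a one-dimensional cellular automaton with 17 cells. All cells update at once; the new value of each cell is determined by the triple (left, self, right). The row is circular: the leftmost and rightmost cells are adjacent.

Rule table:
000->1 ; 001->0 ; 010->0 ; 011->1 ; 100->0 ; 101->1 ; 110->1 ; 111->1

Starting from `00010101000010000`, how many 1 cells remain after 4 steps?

step 1: 11001010011000111
step 2: 11000100011010111
step 3: 11010001011101111
step 4: 11100100111111111
count of 1: 13

13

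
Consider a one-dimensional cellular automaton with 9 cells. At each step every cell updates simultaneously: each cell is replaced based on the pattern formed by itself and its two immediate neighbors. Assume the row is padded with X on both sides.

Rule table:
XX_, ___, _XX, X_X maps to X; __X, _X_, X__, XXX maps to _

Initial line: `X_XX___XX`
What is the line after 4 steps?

X_XX_XXX_

XXXX_X_X_
___XX_X_X
_X_XXX_XX
X_XX_XXX_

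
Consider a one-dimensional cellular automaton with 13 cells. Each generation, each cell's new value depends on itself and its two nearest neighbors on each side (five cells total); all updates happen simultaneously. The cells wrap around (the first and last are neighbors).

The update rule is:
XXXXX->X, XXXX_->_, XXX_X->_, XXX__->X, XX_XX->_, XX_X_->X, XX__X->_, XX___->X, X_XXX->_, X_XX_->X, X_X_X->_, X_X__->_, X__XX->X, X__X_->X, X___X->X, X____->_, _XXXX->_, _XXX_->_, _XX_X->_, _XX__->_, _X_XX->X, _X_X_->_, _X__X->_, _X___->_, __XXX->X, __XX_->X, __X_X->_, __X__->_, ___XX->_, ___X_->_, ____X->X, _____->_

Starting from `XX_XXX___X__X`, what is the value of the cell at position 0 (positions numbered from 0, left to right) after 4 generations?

_____XXX___XX
X__X_X_XXX_X_
__X___X___X__
X___X___X____
position 0 holds X

X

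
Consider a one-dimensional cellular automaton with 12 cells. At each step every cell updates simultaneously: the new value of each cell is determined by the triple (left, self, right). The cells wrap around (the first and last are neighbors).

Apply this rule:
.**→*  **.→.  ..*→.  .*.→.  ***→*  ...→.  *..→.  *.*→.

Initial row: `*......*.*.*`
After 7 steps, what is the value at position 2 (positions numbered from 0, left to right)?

step 1: ...........*
step 2: ............
step 3: ............  (fixed point — unchanged through step 7)
position 2 holds .

.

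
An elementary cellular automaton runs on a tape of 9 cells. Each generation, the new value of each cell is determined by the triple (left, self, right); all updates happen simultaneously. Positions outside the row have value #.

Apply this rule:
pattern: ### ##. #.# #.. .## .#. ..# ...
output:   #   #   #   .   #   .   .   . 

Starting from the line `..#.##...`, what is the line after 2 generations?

...###...
...###...

...###...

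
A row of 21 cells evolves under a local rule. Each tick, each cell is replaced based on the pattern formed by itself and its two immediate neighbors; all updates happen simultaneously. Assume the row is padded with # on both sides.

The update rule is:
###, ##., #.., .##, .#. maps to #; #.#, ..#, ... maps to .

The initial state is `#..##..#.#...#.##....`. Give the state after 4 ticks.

##.###.#.###.#.#####.

##.###.#.##..#.###...
##.###.#.###.#.####..
##.###.#.###.#.#####.
##.###.#.###.#.#####.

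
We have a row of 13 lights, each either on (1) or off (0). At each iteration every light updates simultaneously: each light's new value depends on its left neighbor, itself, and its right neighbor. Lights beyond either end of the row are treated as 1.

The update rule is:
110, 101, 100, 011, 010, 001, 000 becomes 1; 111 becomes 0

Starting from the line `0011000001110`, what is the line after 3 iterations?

iteration 1: 1111111111011
iteration 2: 0000000001110
iteration 3: 1111111111011

1111111111011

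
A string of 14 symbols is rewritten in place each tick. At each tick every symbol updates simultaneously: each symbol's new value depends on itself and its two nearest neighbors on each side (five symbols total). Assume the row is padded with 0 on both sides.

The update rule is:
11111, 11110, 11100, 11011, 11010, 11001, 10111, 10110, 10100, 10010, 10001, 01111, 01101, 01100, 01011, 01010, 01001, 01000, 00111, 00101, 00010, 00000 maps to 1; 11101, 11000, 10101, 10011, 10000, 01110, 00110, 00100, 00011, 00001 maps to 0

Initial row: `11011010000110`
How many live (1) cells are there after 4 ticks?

01111111000010
01111111000101
01111111011111
01111110111111
count of 1: 12

12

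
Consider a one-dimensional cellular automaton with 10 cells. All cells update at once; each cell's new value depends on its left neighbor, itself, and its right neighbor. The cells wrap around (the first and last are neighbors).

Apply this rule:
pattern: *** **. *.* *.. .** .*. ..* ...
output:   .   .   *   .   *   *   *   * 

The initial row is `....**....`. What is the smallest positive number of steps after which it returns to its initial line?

step 1: *****..***
step 2: ......**..
step 3: *******..*
step 4: ........**
step 5: .********.
step 6: **........
step 7: *..*******
step 8: ..**......
step 9: ***..*****
step 10: ....**....

10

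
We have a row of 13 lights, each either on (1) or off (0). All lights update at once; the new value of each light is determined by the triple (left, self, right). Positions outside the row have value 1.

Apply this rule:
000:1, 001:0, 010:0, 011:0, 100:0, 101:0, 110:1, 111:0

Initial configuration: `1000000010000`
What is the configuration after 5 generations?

1011111000110
1000001010010
1011100000000
1000101111110
1010000000010

1010000000010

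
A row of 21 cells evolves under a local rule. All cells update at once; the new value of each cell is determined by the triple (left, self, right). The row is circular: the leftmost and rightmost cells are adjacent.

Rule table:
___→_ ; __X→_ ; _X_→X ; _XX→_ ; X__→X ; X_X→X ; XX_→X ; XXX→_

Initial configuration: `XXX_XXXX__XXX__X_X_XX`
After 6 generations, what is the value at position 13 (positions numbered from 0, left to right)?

X

__XX___XX___XX_XXXX__
___XX___XX___XX___XX_
____XX___XX___XX___XX
X____XX___XX___XX___X
XX____XX___XX___XX___
_XX____XX___XX___XX__
position 13 holds X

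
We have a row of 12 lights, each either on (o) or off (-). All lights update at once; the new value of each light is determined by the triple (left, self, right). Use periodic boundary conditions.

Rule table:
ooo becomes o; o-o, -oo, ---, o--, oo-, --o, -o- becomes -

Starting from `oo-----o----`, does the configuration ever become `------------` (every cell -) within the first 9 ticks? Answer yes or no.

------------
all cells are - at tick 1

yes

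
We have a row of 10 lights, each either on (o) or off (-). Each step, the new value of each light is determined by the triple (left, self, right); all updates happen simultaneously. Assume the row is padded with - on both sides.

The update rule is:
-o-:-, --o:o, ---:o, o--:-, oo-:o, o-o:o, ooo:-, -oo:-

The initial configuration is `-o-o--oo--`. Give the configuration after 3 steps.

o-o--o-o-o
-o--o-o-o-
o--o-o-o--

o--o-o-o--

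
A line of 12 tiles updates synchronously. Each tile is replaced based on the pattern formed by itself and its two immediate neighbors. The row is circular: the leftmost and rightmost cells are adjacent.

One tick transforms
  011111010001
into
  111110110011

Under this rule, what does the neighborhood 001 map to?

At position 10 the neighborhood is 001; the next row has 1 there.

1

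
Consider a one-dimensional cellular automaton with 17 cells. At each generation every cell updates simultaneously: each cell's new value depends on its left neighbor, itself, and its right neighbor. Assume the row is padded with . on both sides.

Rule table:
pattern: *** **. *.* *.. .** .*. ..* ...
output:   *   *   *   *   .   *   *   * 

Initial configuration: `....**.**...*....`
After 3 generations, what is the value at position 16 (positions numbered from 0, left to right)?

*

****.**.*********
.****.**.********
*.****.**.*******
position 16 holds *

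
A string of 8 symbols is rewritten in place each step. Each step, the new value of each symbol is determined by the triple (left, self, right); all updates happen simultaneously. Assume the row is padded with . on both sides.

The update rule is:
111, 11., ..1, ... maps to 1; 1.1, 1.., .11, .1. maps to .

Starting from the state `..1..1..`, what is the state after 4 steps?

step 1: 11..1..1
step 2: .1.1..1.
step 3: 1....1..
step 4: ..111..1

..111..1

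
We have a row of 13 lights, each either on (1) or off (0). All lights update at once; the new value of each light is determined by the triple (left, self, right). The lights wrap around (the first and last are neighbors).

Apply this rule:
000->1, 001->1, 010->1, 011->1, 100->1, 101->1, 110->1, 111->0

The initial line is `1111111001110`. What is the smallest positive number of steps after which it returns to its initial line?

1000001111011
1111111001110

2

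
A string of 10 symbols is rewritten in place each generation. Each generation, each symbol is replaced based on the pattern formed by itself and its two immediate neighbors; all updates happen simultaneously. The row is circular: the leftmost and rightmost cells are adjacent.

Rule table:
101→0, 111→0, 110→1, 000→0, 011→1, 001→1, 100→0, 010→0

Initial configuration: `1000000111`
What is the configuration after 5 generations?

generation 1: 1000001100
generation 2: 0000011101
generation 3: 0000110100
generation 4: 0001110000
generation 5: 0011010000

0011010000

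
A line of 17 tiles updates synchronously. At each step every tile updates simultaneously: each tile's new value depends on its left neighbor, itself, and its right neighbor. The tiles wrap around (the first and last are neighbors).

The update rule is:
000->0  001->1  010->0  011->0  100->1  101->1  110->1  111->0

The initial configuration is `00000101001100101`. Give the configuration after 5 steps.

10101010101101101

step 1: 10001010110111010
step 2: 01010101011001101
step 3: 10101010101110110
step 4: 01010101010011011
step 5: 10101010101101101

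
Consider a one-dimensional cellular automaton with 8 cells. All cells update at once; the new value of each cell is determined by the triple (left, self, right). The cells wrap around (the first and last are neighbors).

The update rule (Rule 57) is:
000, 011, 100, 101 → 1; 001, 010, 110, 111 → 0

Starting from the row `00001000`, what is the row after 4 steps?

00100110

11100111
00010100
11001011
00100110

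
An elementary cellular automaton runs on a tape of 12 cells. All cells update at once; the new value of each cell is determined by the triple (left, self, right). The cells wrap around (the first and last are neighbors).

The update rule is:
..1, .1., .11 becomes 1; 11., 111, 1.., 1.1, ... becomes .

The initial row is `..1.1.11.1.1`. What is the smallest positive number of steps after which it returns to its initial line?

12

.11.1.1..1.1
.1..1.1.11.1
.1.11.1.1..1
.1.1..1.1.11
.1.1.11.1.1.
11.1.1..1.1.
1..1.1.11.1.
1.11.1.1..1.
1.1..1.1.11.
1.1.11.1.1..
1.1.1..1.1.1
..1.1.11.1.1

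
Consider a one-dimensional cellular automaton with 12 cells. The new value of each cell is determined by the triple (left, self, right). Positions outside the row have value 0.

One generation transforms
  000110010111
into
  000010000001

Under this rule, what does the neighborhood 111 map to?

0

At position 10 the neighborhood is 111; the next row has 0 there.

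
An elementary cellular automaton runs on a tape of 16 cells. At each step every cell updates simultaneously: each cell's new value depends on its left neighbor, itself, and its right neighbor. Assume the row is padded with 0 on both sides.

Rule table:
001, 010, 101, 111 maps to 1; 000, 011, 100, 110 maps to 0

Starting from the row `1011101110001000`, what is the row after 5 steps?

0101000110000000

step 1: 1101010100011000
step 2: 0011111100100000
step 3: 0101111001100000
step 4: 1110110010000000
step 5: 0101000110000000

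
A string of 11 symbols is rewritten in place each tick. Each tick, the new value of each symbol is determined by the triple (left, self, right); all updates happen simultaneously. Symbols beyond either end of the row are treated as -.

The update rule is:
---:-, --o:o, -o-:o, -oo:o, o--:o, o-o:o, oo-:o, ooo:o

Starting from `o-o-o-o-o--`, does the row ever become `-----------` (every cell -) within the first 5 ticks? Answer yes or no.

tick 1: oooooooooo-
tick 2: ooooooooooo
tick 3: ooooooooooo  (fixed point — unchanged through tick 5)
tick 5 is ooooooooooo, still not uniform -

no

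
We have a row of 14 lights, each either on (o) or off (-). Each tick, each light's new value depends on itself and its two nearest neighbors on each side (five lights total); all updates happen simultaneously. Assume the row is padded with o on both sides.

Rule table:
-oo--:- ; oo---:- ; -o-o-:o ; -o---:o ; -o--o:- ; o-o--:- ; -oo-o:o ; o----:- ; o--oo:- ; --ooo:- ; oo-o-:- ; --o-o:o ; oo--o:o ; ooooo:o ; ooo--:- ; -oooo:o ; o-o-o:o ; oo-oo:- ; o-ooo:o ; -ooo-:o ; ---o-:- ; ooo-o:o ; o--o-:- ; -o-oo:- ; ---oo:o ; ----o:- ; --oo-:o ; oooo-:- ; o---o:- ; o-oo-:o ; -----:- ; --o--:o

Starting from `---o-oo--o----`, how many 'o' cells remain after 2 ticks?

---o-o-o-oo--o
---ooooo-o-o--
count of o: 7

7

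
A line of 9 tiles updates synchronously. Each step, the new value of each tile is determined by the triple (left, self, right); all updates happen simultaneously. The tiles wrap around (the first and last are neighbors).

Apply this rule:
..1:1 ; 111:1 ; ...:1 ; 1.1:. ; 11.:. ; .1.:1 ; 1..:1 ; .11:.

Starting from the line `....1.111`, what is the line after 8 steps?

11111..1.
.111.111.
1.1...1.1
..11111..
11.111.11
1...1...1
.1111111.
1.11111.1

1.11111.1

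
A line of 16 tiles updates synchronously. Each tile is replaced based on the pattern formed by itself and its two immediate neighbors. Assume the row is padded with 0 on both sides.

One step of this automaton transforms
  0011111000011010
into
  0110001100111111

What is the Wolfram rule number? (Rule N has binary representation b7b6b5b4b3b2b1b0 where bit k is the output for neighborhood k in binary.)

position 3: 111 → 0  (bit 7 = 0)
position 6: 110 → 1  (bit 6 = 1)
position 13: 101 → 1  (bit 5 = 1)
position 7: 100 → 1  (bit 4 = 1)
position 2: 011 → 1  (bit 3 = 1)
position 14: 010 → 1  (bit 2 = 1)
position 1: 001 → 1  (bit 1 = 1)
position 0: 000 → 0  (bit 0 = 0)
bits b7..b0 = 01111110 = 126

126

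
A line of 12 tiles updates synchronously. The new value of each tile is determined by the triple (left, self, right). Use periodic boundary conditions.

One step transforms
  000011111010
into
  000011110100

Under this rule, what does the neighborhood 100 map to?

At position 11 the neighborhood is 100; the next row has 0 there.

0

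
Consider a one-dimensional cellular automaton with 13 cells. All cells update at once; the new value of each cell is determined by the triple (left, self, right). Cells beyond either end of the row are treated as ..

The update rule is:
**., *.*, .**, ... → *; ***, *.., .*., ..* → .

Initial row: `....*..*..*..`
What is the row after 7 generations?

..******..*.*

generation 1: ***.........*
generation 2: *.*.*******..
generation 3: .*.**.....*.*
generation 4: ..***.***..*.
generation 5: *.*.***.*....
generation 6: .*.**.**..***
generation 7: ..******..*.*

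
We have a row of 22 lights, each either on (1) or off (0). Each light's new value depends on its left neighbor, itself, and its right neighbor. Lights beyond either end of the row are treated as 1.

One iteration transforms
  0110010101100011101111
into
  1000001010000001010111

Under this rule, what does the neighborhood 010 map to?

0

At position 5 the neighborhood is 010; the next row has 0 there.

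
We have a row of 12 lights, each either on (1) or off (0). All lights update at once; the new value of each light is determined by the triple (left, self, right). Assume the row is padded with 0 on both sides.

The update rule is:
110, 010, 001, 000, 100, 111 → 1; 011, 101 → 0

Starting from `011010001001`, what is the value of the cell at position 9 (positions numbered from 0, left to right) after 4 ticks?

1

101011111111
101001111111
101110111111
100110011111
position 9 holds 1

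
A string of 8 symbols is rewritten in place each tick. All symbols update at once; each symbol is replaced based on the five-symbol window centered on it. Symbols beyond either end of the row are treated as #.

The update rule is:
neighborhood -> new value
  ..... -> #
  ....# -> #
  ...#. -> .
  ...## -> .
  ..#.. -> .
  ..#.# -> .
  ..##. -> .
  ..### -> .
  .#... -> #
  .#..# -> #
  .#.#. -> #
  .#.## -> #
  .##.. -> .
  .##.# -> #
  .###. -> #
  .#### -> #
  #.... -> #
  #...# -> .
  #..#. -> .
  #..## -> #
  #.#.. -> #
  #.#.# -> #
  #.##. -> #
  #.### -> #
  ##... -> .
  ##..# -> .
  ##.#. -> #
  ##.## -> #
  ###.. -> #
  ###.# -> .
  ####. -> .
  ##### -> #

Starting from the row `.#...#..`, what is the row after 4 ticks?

###...##
#.#....#
.#####..
####.#.#

####.#.#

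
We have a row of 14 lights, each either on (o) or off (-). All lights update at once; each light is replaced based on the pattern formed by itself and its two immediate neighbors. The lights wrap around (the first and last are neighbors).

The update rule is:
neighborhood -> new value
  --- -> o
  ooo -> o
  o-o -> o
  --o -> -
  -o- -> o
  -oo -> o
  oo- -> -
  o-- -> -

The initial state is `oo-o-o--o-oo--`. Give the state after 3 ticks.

oooo--o-o---oo

tick 1: o-oooo--ooo---
tick 2: ooooo---oo--o-
tick 3: oooo--o-o---oo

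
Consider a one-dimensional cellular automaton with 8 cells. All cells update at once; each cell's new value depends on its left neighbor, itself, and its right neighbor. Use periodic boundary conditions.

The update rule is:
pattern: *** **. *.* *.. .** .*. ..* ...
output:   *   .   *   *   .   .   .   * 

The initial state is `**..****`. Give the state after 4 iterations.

*.*..***
.*.*..**
*.*.*...
.*.*.**.

.*.*.**.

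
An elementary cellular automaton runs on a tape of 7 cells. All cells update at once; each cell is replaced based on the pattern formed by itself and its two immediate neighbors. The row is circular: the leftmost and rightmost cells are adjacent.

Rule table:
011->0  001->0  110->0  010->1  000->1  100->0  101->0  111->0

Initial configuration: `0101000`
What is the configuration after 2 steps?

step 1: 0101011
step 2: 0101000

0101000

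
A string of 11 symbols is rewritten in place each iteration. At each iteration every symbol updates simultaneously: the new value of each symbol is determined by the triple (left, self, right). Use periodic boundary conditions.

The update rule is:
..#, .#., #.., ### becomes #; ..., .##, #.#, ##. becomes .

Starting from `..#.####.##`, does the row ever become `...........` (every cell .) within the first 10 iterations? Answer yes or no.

no

iteration 1: ###..##....
iteration 2: .#.##..#..#
iteration 3: .#...######
iteration 4: .##.#.####.
iteration 5: #...#..##.#
iteration 6: .#.####....
iteration 7: ##..##.#...
iteration 8: ..##...##.#
iteration 9: ##..#.#...#
iteration 10: #.###.##.#.
iteration 10 is #.###.##.#., still not uniform .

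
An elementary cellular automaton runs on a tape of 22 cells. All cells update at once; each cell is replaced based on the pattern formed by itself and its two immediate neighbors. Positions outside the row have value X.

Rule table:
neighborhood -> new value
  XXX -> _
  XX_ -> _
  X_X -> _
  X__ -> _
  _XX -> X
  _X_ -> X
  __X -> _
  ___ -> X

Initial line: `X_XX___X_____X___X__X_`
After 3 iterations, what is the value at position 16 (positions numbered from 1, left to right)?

__X__X_X_XXX_X_X_X__X_
__X__X_X_X___X_X_X__X_
__X__X_X_X_X_X_X_X__X_
position 16 holds X

X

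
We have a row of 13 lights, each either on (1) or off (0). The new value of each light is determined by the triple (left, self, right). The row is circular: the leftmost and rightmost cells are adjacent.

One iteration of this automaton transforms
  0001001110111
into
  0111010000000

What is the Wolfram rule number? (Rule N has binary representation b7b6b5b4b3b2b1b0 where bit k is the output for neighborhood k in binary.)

position 7: 111 → 0  (bit 7 = 0)
position 8: 110 → 0  (bit 6 = 0)
position 9: 101 → 0  (bit 5 = 0)
position 0: 100 → 0  (bit 4 = 0)
position 6: 011 → 0  (bit 3 = 0)
position 3: 010 → 1  (bit 2 = 1)
position 2: 001 → 1  (bit 1 = 1)
position 1: 000 → 1  (bit 0 = 1)
bits b7..b0 = 00000111 = 7

7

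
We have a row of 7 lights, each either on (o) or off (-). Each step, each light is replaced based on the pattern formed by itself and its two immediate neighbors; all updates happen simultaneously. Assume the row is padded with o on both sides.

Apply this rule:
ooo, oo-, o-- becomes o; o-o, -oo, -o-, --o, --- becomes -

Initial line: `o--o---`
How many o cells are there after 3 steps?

oo--o--
ooo--o-
oooo---
count of o: 4

4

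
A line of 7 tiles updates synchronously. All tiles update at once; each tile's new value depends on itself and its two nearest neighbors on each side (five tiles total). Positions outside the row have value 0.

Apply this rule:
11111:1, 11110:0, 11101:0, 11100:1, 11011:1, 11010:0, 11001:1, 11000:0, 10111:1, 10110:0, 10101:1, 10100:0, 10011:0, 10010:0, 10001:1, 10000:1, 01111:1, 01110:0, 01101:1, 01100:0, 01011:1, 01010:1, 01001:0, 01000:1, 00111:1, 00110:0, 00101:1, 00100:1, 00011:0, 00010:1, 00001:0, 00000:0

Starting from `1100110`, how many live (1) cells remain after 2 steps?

0010000
0111100
count of 1: 4

4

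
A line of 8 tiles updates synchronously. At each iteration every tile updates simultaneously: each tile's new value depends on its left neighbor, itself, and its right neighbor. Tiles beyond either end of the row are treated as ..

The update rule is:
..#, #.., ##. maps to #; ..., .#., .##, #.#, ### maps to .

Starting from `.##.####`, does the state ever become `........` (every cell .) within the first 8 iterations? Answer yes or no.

iteration 1: #.#....#
iteration 2: ...#..#.
iteration 3: ..#.##.#
iteration 4: .#...#..
iteration 5: #.#.#.#.
iteration 6: .......#
iteration 7: ......#.
iteration 8: .....#.#
iteration 8 is .....#.#, still not uniform .

no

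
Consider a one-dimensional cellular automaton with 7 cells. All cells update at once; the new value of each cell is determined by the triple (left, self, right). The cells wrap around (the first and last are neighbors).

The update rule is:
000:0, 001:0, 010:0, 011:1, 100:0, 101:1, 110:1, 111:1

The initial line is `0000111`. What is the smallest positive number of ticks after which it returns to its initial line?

0000111

1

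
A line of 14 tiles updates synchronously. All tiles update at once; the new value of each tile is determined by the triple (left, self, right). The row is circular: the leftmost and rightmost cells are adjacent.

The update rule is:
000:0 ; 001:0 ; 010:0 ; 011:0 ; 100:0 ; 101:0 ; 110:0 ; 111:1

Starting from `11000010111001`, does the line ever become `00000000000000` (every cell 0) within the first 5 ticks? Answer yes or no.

tick 1: 10000000010000
tick 2: 00000000000000
all cells are 0 at tick 2

yes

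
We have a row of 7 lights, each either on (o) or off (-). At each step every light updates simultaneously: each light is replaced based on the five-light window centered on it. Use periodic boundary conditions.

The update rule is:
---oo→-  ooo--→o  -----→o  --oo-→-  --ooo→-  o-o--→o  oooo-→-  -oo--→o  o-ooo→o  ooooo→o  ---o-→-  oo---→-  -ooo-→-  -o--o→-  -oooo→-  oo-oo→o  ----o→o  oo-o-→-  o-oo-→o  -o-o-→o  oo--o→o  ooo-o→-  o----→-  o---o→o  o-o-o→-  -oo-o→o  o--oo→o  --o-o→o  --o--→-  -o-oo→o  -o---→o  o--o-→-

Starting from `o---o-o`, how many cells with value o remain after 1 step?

o-o-ooo
count of o: 5

5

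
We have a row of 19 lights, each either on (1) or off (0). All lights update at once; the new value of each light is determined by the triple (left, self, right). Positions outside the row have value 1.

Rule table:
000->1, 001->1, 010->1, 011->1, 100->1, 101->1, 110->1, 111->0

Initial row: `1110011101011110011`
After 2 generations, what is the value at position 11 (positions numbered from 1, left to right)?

0

generation 1: 0011110111110011110
generation 2: 1110011100011110011
position 11 holds 0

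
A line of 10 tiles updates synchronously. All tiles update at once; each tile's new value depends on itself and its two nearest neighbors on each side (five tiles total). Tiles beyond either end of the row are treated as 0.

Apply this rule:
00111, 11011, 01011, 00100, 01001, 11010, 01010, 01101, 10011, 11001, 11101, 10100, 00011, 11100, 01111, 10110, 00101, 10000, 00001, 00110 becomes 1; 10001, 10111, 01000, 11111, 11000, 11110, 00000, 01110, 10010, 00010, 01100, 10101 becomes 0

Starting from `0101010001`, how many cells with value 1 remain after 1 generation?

5

0110110001
count of 1: 5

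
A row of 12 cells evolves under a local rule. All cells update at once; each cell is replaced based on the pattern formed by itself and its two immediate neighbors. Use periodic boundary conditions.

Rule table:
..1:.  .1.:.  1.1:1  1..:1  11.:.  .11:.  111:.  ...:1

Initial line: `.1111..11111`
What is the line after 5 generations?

...1......1.

1....1......
.111..11111.
....1......1
111..11111..
...1......1.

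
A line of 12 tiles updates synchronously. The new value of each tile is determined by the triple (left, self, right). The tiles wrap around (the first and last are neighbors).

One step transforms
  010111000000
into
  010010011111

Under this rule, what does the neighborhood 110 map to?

At position 5 the neighborhood is 110; the next row has 0 there.

0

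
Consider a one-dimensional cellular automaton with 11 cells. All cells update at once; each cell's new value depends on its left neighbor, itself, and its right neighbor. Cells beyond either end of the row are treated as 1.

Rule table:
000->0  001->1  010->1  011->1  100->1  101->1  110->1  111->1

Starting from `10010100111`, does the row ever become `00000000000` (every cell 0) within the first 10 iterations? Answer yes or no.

no

11111111111
11111111111  (fixed point — unchanged through iteration 10)
iteration 10 is 11111111111, still not uniform 0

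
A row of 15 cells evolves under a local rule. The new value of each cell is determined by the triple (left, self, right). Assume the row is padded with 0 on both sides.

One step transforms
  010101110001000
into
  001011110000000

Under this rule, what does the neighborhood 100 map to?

0

At position 8 the neighborhood is 100; the next row has 0 there.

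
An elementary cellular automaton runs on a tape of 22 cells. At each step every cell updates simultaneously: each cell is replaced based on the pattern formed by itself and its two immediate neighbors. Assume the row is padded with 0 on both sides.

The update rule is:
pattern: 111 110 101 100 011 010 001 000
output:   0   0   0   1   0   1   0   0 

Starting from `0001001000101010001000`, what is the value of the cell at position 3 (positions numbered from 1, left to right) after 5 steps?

0

0001101100101011001100
0000000010101000100010
0000000010101100110011
0000000010100010001000
0000000010110011001100
position 3 holds 0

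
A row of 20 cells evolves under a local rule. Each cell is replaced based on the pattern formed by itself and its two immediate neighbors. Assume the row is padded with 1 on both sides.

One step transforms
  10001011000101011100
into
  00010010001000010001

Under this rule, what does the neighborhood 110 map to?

At position 0 the neighborhood is 110; the next row has 0 there.

0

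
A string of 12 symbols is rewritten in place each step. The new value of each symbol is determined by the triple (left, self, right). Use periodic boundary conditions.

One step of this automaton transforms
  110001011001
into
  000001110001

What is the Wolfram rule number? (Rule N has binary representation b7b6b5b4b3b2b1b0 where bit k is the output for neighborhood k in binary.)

position 0: 111 → 0  (bit 7 = 0)
position 1: 110 → 0  (bit 6 = 0)
position 6: 101 → 1  (bit 5 = 1)
position 2: 100 → 0  (bit 4 = 0)
position 7: 011 → 1  (bit 3 = 1)
position 5: 010 → 1  (bit 2 = 1)
position 4: 001 → 0  (bit 1 = 0)
position 3: 000 → 0  (bit 0 = 0)
bits b7..b0 = 00101100 = 44

44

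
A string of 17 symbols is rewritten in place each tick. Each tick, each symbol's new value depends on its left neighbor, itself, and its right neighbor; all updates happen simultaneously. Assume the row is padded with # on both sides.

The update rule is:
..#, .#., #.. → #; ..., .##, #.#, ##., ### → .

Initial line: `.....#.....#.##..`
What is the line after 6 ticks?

...#...........#.

tick 1: #...###...##...##
tick 2: .#.#...#.#..#.#..
tick 3: .#.##.##.####.###
tick 4: .#...............
tick 5: .##.............#
tick 6: ...#...........#.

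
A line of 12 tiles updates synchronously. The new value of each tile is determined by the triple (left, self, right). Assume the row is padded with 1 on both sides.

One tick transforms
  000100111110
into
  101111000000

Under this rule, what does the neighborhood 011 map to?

0

At position 6 the neighborhood is 011; the next row has 0 there.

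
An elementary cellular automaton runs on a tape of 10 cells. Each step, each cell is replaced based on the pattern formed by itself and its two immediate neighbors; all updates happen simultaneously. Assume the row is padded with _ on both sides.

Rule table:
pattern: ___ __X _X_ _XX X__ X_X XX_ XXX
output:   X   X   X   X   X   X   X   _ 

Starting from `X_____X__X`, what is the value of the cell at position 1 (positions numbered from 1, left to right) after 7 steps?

XXXXXXXXXX
X________X
XXXXXXXXXX  (repeats step 1; period 2)
step 7: XXXXXXXXXX
position 1 holds X

X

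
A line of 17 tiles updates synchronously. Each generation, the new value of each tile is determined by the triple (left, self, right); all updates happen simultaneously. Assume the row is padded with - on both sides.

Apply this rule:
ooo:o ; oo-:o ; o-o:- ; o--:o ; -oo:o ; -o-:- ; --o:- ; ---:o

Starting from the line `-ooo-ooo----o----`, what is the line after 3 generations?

-ooo-oooooo--oooo
-ooo-ooooooo-oooo
-ooo-ooooooo-oooo

-ooo-ooooooo-oooo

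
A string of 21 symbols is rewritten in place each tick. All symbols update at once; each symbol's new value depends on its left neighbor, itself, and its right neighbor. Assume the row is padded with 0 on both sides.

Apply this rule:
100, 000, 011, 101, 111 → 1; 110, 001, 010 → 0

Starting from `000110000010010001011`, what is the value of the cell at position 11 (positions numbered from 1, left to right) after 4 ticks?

0

tick 1: 110101111001001100110
tick 2: 101011110100101010101
tick 3: 010111101010010101010
tick 4: 001111010101001010101
position 11 holds 0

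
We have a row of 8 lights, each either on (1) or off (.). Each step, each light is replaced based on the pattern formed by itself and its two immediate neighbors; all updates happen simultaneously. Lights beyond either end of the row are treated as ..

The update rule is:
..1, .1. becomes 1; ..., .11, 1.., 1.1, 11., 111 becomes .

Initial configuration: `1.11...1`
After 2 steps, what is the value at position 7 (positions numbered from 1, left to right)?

1.....11
1....1..
position 7 holds .

.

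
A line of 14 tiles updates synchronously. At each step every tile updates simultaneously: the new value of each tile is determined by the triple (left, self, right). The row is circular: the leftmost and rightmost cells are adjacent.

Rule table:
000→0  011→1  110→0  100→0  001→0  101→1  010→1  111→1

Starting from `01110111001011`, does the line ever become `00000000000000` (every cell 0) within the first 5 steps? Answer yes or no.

no

11101110001110
11011100001101
10111000001011
01110000001111
11100000001110
step 5 is 11100000001110, still not uniform 0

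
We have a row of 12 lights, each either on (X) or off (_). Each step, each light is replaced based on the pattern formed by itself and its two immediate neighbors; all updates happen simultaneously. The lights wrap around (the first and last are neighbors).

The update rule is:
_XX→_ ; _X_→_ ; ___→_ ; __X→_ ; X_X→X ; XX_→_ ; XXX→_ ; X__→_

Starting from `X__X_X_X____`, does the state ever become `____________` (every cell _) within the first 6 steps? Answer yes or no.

yes

____X_X_____
_____X______
____________
all cells are _ at step 3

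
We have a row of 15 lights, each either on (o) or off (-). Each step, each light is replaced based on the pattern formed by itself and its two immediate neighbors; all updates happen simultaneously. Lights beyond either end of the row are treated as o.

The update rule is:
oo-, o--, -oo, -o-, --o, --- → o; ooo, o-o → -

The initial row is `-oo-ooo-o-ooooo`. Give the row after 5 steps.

-oo-o-o-o-o----
-oo-o-o-o-ooooo
-oo-o-o-o-o----  (repeats step 1; period 2)
step 5: -oo-o-o-o-o----

-oo-o-o-o-o----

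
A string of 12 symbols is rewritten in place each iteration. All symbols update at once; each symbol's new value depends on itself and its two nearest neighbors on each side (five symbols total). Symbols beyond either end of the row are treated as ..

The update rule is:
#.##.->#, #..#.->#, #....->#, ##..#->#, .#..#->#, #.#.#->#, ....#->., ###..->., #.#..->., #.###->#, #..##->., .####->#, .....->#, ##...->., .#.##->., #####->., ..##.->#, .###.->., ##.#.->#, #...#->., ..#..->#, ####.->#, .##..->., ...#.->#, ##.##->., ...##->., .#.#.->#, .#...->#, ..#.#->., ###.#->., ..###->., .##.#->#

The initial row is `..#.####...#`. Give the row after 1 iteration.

.#..###...##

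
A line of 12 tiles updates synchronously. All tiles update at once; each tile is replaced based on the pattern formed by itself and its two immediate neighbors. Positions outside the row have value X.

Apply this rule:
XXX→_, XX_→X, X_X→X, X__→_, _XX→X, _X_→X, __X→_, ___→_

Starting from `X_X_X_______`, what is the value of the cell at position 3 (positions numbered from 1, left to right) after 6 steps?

_

XXXXX_______
____X_______
____X_______  (fixed point — unchanged through step 6)
position 3 holds _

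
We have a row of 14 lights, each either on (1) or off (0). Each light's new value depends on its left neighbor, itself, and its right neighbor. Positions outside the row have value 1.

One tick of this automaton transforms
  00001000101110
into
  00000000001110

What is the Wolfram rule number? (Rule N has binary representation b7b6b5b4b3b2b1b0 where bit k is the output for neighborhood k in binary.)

position 11: 111 → 1  (bit 7 = 1)
position 12: 110 → 1  (bit 6 = 1)
position 9: 101 → 0  (bit 5 = 0)
position 0: 100 → 0  (bit 4 = 0)
position 10: 011 → 1  (bit 3 = 1)
position 4: 010 → 0  (bit 2 = 0)
position 3: 001 → 0  (bit 1 = 0)
position 1: 000 → 0  (bit 0 = 0)
bits b7..b0 = 11001000 = 200

200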